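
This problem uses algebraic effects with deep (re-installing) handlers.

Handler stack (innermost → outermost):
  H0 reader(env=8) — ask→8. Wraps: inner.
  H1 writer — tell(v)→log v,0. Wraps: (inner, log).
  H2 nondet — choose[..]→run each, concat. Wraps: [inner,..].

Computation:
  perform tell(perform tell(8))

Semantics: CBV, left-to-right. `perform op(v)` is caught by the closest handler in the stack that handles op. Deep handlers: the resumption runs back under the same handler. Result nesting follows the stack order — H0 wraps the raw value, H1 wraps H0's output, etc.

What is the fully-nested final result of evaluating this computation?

Answer: [(0, (8, 0))]

Evaluation trace:
tell(8) @ H1 ⇒ log+=8
tell(0) @ H1 ⇒ log+=0
H0 returns 0
H1 returns (0, (8, 0))
H2 returns [(0, (8, 0))]
= [(0, (8, 0))]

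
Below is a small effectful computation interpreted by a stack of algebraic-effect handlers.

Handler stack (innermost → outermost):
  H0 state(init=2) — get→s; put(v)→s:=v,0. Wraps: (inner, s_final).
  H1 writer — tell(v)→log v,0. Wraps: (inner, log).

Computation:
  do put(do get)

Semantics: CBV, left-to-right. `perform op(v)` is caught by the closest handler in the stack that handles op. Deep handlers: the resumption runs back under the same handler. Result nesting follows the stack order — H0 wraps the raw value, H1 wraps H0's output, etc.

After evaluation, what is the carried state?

Answer: 2

Evaluation trace:
get @ H0 ⇒ 2
put(2) @ H0 ⇒ s:=2
H0 returns (0, 2)
H1 returns ((0, 2), ())
= ((0, 2), ())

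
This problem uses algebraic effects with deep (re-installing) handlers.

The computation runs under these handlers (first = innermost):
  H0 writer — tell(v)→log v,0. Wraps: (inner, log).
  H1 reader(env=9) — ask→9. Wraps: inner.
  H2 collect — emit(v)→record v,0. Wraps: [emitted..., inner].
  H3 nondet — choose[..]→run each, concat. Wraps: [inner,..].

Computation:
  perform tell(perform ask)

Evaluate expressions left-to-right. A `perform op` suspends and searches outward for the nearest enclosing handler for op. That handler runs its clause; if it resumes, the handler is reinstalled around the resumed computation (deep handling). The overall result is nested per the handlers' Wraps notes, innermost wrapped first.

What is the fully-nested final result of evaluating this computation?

Answer: [[(0, (9))]]

Working:
ask @ H1 ⇒ 9
tell(9) @ H0 ⇒ log+=9
H0 returns (0, (9))
H1 returns (0, (9))
H2 returns [(0, (9))]
H3 returns [[(0, (9))]]
= [[(0, (9))]]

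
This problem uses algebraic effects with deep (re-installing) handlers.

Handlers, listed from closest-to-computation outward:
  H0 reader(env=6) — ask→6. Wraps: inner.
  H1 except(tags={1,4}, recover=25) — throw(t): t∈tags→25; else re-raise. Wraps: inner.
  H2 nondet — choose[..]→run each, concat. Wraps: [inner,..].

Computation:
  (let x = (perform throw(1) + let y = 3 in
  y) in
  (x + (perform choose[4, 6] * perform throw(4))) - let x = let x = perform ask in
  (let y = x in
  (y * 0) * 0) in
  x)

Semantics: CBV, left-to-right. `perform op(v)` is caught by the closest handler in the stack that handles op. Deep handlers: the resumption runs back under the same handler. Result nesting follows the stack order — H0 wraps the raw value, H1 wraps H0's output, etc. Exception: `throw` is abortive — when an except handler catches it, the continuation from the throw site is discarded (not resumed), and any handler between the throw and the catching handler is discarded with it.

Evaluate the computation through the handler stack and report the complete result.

Answer: [25]

Step-by-step:
throw(1) @ H1 caught ⇒ 25
H2 returns [25]
= [25]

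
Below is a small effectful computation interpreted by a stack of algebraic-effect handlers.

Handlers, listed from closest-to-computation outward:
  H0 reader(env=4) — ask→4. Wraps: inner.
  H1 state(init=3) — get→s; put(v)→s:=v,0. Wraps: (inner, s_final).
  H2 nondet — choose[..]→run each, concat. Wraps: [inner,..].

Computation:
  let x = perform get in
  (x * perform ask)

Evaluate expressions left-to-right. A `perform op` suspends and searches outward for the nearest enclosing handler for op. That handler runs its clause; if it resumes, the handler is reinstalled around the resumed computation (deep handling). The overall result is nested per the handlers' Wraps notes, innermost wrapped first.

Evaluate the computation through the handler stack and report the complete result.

Answer: [(12, 3)]

Step-by-step:
get @ H1 ⇒ 3
ask @ H0 ⇒ 4
H0 returns 12
H1 returns (12, 3)
H2 returns [(12, 3)]
= [(12, 3)]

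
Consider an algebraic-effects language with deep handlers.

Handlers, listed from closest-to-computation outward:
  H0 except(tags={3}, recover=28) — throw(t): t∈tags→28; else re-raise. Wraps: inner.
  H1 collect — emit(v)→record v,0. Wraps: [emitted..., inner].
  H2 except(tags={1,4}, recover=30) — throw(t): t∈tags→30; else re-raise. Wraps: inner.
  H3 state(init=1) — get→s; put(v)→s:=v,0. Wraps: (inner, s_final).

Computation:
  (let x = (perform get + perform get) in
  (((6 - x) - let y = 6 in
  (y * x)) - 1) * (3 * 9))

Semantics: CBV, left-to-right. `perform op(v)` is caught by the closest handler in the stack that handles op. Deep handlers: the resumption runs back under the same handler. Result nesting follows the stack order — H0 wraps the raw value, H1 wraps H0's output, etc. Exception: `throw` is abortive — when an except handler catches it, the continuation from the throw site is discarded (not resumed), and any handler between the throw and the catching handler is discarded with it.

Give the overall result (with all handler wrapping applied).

Step-by-step:
get @ H3 ⇒ 1
get @ H3 ⇒ 1
H0 returns -243
H1 returns [-243]
H2 returns [-243]
H3 returns ([-243], 1)
= ([-243], 1)

Answer: ([-243], 1)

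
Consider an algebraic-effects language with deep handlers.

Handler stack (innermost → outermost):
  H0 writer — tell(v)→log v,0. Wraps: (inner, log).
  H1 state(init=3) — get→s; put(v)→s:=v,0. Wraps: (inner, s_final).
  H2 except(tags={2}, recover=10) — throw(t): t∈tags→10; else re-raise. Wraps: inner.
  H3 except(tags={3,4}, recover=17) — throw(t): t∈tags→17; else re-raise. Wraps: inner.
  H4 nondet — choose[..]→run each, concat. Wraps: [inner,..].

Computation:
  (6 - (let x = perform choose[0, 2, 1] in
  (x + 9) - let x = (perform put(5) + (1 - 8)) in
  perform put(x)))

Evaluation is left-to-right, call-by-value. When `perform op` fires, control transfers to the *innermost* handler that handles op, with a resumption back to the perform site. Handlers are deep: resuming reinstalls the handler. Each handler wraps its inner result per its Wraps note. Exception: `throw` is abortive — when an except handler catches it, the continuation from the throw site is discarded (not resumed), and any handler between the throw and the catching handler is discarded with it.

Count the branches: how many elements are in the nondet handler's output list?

Answer: 3

Evaluation trace:
choose[0, 2, 1] @ H4
  branch[0] choose=0:
    put(5) @ H1 ⇒ s:=5
    put(-7) @ H1 ⇒ s:=-7
    H0 returns (-3, ())
    H1 returns ((-3, ()), -7)
    H2 returns ((-3, ()), -7)
    H3 returns ((-3, ()), -7)
    H4 returns [((-3, ()), -7)]
  branch[1] choose=2:
    put(5) @ H1 ⇒ s:=5
    put(-7) @ H1 ⇒ s:=-7
    H0 returns (-5, ())
    H1 returns ((-5, ()), -7)
    H2 returns ((-5, ()), -7)
    H3 returns ((-5, ()), -7)
    H4 returns [((-5, ()), -7)]
  branch[2] choose=1:
    put(5) @ H1 ⇒ s:=5
    put(-7) @ H1 ⇒ s:=-7
    H0 returns (-4, ())
    H1 returns ((-4, ()), -7)
    H2 returns ((-4, ()), -7)
    H3 returns ((-4, ()), -7)
    H4 returns [((-4, ()), -7)]
= [((-3, ()), -7), ((-5, ()), -7), ((-4, ()), -7)]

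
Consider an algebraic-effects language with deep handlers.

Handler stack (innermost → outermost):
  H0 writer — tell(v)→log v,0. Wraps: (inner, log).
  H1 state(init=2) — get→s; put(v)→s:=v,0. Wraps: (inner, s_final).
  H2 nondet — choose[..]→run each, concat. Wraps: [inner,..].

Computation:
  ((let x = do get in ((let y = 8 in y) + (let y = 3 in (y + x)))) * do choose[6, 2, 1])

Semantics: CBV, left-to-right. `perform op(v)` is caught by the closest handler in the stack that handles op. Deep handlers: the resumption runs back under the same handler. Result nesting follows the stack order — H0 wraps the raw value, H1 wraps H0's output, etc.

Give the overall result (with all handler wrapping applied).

Step-by-step:
get @ H1 ⇒ 2
choose[6, 2, 1] @ H2
  branch[0] choose=6:
    H0 returns (78, ())
    H1 returns ((78, ()), 2)
    H2 returns [((78, ()), 2)]
  branch[1] choose=2:
    H0 returns (26, ())
    H1 returns ((26, ()), 2)
    H2 returns [((26, ()), 2)]
  branch[2] choose=1:
    H0 returns (13, ())
    H1 returns ((13, ()), 2)
    H2 returns [((13, ()), 2)]
= [((78, ()), 2), ((26, ()), 2), ((13, ()), 2)]

Answer: [((78, ()), 2), ((26, ()), 2), ((13, ()), 2)]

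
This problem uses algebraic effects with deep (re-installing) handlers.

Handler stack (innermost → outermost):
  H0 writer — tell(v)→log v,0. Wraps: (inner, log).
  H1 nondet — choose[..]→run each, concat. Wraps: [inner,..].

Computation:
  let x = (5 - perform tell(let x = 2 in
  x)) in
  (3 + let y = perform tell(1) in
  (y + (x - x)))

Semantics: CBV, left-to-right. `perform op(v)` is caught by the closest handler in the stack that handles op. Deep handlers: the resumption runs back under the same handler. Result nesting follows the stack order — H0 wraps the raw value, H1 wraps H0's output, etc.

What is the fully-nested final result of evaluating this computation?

Answer: [(3, (2, 1))]

Working:
tell(2) @ H0 ⇒ log+=2
tell(1) @ H0 ⇒ log+=1
H0 returns (3, (2, 1))
H1 returns [(3, (2, 1))]
= [(3, (2, 1))]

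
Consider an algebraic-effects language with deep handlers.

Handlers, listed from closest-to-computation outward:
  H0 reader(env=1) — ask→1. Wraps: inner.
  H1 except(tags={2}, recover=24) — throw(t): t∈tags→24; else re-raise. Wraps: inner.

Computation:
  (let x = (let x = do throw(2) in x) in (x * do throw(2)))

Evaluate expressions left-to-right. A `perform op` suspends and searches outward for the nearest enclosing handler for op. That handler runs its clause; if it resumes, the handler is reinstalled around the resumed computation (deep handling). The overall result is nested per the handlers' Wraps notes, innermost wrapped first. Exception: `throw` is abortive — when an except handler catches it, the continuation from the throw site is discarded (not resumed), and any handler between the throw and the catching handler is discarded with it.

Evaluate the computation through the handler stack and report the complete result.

Step-by-step:
throw(2) @ H1 caught ⇒ 24
= 24

Answer: 24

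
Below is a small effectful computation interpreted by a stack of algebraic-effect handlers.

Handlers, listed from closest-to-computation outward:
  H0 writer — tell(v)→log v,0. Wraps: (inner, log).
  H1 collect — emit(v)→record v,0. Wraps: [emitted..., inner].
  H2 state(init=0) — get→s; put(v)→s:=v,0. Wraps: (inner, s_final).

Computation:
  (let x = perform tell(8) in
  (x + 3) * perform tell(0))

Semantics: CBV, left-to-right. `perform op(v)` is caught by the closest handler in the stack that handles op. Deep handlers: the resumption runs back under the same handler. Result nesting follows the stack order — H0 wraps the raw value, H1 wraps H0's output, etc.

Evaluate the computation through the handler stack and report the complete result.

Working:
tell(8) @ H0 ⇒ log+=8
tell(0) @ H0 ⇒ log+=0
H0 returns (0, (8, 0))
H1 returns [(0, (8, 0))]
H2 returns ([(0, (8, 0))], 0)
= ([(0, (8, 0))], 0)

Answer: ([(0, (8, 0))], 0)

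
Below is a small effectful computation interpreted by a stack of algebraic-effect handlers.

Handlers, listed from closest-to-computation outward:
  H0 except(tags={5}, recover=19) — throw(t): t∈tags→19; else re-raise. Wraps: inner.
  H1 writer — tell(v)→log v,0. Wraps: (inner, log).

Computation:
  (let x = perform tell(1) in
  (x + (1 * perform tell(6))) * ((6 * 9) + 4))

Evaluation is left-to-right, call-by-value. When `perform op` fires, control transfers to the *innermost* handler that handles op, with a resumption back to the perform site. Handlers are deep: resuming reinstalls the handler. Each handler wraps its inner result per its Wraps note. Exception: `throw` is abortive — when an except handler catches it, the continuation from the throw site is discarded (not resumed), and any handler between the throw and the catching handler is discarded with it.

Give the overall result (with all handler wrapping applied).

Evaluation trace:
tell(1) @ H1 ⇒ log+=1
tell(6) @ H1 ⇒ log+=6
H0 returns 0
H1 returns (0, (1, 6))
= (0, (1, 6))

Answer: (0, (1, 6))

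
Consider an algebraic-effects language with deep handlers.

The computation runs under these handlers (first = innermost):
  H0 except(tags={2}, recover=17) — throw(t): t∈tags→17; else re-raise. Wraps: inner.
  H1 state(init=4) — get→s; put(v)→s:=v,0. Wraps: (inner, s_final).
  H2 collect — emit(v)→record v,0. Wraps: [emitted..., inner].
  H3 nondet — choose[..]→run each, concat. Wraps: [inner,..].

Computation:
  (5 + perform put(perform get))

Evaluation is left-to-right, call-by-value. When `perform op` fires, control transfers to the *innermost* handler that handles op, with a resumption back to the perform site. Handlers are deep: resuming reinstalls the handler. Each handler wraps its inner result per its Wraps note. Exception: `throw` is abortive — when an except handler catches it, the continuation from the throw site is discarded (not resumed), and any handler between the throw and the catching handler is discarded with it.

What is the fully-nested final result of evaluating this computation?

Answer: [[(5, 4)]]

Step-by-step:
get @ H1 ⇒ 4
put(4) @ H1 ⇒ s:=4
H0 returns 5
H1 returns (5, 4)
H2 returns [(5, 4)]
H3 returns [[(5, 4)]]
= [[(5, 4)]]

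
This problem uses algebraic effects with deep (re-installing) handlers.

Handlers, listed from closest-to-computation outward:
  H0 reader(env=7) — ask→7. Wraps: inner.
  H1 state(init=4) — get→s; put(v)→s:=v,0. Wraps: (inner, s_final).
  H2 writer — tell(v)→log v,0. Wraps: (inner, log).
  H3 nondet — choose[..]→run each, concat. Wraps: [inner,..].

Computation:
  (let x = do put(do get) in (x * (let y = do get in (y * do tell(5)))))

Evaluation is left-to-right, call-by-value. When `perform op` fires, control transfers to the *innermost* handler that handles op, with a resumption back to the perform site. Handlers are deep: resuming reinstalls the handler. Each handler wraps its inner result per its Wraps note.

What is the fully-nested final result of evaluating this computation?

Working:
get @ H1 ⇒ 4
put(4) @ H1 ⇒ s:=4
get @ H1 ⇒ 4
tell(5) @ H2 ⇒ log+=5
H0 returns 0
H1 returns (0, 4)
H2 returns ((0, 4), (5))
H3 returns [((0, 4), (5))]
= [((0, 4), (5))]

Answer: [((0, 4), (5))]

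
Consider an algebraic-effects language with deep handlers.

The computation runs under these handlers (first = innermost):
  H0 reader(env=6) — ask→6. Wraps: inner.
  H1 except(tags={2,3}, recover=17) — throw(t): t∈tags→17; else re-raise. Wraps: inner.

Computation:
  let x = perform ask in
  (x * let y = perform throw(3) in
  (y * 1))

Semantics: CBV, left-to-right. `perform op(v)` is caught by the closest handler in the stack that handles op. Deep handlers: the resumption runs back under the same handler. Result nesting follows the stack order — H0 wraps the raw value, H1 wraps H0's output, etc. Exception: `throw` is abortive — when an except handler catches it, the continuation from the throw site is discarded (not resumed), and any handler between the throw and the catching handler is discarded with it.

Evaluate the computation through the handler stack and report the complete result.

Answer: 17

Evaluation trace:
ask @ H0 ⇒ 6
throw(3) @ H1 caught ⇒ 17
= 17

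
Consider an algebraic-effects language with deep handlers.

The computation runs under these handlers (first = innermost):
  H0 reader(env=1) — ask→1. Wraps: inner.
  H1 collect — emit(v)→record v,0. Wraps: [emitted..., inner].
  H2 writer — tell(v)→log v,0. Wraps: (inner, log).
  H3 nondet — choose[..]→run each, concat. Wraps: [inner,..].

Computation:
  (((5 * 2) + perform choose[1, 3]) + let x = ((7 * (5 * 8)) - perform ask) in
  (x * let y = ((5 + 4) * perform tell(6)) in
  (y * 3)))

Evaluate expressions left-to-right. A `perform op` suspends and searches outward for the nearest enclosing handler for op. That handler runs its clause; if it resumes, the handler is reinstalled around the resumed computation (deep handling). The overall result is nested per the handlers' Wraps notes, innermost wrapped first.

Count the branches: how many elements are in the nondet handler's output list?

Step-by-step:
choose[1, 3] @ H3
  branch[0] choose=1:
    ask @ H0 ⇒ 1
    tell(6) @ H2 ⇒ log+=6
    H0 returns 11
    H1 returns [11]
    H2 returns ([11], (6))
    H3 returns [([11], (6))]
  branch[1] choose=3:
    ask @ H0 ⇒ 1
    tell(6) @ H2 ⇒ log+=6
    H0 returns 13
    H1 returns [13]
    H2 returns ([13], (6))
    H3 returns [([13], (6))]
= [([11], (6)), ([13], (6))]

Answer: 2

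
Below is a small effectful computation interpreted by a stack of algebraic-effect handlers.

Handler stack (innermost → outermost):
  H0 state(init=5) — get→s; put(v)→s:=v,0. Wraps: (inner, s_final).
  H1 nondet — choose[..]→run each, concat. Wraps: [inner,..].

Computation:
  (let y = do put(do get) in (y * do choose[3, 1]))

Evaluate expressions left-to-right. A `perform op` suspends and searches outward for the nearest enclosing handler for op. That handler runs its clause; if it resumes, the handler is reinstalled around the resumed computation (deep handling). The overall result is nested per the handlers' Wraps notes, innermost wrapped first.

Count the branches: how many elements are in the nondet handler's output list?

Step-by-step:
get @ H0 ⇒ 5
put(5) @ H0 ⇒ s:=5
choose[3, 1] @ H1
  branch[0] choose=3:
    H0 returns (0, 5)
    H1 returns [(0, 5)]
  branch[1] choose=1:
    H0 returns (0, 5)
    H1 returns [(0, 5)]
= [(0, 5), (0, 5)]

Answer: 2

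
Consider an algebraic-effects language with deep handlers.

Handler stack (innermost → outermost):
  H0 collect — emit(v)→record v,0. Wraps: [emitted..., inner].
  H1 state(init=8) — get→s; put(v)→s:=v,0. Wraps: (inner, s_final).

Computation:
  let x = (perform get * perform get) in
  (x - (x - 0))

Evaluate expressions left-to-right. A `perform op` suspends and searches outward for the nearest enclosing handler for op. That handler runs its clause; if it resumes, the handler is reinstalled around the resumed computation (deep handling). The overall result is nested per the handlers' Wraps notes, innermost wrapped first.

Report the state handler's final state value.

Step-by-step:
get @ H1 ⇒ 8
get @ H1 ⇒ 8
H0 returns [0]
H1 returns ([0], 8)
= ([0], 8)

Answer: 8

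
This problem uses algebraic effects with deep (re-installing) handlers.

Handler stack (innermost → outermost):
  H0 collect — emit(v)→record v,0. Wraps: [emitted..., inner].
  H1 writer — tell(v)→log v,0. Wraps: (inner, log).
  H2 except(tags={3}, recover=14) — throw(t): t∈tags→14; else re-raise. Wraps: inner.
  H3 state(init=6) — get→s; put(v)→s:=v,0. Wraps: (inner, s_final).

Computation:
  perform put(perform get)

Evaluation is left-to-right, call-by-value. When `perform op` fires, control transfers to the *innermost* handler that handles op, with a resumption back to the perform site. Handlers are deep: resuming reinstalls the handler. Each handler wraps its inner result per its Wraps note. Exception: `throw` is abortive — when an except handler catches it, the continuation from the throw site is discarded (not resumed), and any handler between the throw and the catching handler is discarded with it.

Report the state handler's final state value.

Answer: 6

Working:
get @ H3 ⇒ 6
put(6) @ H3 ⇒ s:=6
H0 returns [0]
H1 returns ([0], ())
H2 returns ([0], ())
H3 returns (([0], ()), 6)
= (([0], ()), 6)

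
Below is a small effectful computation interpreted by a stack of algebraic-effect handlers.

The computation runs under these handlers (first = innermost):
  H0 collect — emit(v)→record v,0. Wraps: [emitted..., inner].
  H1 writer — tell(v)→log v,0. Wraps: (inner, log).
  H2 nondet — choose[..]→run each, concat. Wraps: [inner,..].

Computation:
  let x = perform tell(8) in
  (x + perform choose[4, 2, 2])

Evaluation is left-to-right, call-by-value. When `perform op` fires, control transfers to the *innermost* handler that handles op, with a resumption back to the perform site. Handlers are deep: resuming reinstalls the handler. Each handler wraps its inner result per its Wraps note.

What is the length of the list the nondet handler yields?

Working:
tell(8) @ H1 ⇒ log+=8
choose[4, 2, 2] @ H2
  branch[0] choose=4:
    H0 returns [4]
    H1 returns ([4], (8))
    H2 returns [([4], (8))]
  branch[1] choose=2:
    H0 returns [2]
    H1 returns ([2], (8))
    H2 returns [([2], (8))]
  branch[2] choose=2:
    H0 returns [2]
    H1 returns ([2], (8))
    H2 returns [([2], (8))]
= [([4], (8)), ([2], (8)), ([2], (8))]

Answer: 3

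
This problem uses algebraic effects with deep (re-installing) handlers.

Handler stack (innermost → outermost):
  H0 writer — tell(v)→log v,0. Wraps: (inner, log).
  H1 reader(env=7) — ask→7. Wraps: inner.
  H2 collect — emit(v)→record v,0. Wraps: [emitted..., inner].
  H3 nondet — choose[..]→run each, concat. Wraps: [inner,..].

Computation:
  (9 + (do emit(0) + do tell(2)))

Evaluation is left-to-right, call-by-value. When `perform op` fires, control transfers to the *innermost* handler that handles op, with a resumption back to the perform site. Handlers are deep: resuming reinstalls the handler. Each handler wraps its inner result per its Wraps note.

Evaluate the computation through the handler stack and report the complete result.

Evaluation trace:
emit(0) @ H2 ⇒ out+=0
tell(2) @ H0 ⇒ log+=2
H0 returns (9, (2))
H1 returns (9, (2))
H2 returns [0, (9, (2))]
H3 returns [[0, (9, (2))]]
= [[0, (9, (2))]]

Answer: [[0, (9, (2))]]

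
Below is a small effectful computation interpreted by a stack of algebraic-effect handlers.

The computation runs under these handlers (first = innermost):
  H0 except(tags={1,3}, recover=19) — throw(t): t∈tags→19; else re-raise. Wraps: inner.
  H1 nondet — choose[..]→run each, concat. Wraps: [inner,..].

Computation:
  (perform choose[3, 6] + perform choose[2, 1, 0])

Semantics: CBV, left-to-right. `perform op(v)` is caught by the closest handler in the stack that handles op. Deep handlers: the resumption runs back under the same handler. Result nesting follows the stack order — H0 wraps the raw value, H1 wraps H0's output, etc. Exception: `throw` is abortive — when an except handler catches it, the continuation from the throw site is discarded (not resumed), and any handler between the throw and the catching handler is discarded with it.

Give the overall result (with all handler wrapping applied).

Step-by-step:
choose[3, 6] @ H1
  branch[0] choose=3:
    choose[2, 1, 0] @ H1
      branch[0] choose=2:
        H0 returns 5
        H1 returns [5]
      branch[1] choose=1:
        H0 returns 4
        H1 returns [4]
      branch[2] choose=0:
        H0 returns 3
        H1 returns [3]
  branch[1] choose=6:
    choose[2, 1, 0] @ H1
      branch[0] choose=2:
        H0 returns 8
        H1 returns [8]
      branch[1] choose=1:
        H0 returns 7
        H1 returns [7]
      branch[2] choose=0:
        H0 returns 6
        H1 returns [6]
= [5, 4, 3, 8, 7, 6]

Answer: [5, 4, 3, 8, 7, 6]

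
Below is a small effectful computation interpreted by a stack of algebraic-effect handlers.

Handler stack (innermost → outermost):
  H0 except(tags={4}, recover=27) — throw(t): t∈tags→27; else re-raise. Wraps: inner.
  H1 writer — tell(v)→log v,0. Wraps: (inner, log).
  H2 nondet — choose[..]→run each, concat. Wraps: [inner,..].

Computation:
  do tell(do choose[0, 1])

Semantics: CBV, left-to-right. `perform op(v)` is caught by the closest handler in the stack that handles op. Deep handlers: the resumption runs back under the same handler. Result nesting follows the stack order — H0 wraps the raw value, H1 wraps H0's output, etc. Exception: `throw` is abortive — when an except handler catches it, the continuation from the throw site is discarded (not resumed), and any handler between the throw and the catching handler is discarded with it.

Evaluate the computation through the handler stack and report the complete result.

Evaluation trace:
choose[0, 1] @ H2
  branch[0] choose=0:
    tell(0) @ H1 ⇒ log+=0
    H0 returns 0
    H1 returns (0, (0))
    H2 returns [(0, (0))]
  branch[1] choose=1:
    tell(1) @ H1 ⇒ log+=1
    H0 returns 0
    H1 returns (0, (1))
    H2 returns [(0, (1))]
= [(0, (0)), (0, (1))]

Answer: [(0, (0)), (0, (1))]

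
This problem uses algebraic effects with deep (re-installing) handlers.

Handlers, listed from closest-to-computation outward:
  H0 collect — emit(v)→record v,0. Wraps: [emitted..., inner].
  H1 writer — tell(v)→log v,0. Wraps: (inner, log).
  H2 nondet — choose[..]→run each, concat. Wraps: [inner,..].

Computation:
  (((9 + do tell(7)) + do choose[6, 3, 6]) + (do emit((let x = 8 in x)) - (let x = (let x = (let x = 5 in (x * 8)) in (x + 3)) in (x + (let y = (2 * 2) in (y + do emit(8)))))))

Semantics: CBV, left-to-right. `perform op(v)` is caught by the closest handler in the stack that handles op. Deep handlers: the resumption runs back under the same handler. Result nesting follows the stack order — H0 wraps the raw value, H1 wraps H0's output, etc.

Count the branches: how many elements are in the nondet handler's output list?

Working:
tell(7) @ H1 ⇒ log+=7
choose[6, 3, 6] @ H2
  branch[0] choose=6:
    emit(8) @ H0 ⇒ out+=8
    emit(8) @ H0 ⇒ out+=8
    H0 returns [8, 8, -32]
    H1 returns ([8, 8, -32], (7))
    H2 returns [([8, 8, -32], (7))]
  branch[1] choose=3:
    emit(8) @ H0 ⇒ out+=8
    emit(8) @ H0 ⇒ out+=8
    H0 returns [8, 8, -35]
    H1 returns ([8, 8, -35], (7))
    H2 returns [([8, 8, -35], (7))]
  branch[2] choose=6:
    emit(8) @ H0 ⇒ out+=8
    emit(8) @ H0 ⇒ out+=8
    H0 returns [8, 8, -32]
    H1 returns ([8, 8, -32], (7))
    H2 returns [([8, 8, -32], (7))]
= [([8, 8, -32], (7)), ([8, 8, -35], (7)), ([8, 8, -32], (7))]

Answer: 3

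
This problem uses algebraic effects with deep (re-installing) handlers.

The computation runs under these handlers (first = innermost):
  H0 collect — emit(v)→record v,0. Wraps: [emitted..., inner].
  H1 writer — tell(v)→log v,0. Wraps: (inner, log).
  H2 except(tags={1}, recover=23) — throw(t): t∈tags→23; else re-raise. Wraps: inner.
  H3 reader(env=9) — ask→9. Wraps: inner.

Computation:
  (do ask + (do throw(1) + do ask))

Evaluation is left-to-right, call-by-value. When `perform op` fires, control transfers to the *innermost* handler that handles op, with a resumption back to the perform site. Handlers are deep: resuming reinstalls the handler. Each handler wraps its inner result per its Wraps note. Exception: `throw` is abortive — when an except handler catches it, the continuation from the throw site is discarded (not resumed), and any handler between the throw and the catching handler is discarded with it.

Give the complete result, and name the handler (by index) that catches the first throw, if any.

Answer: 23 ; first throw caught by: H2

Working:
ask @ H3 ⇒ 9
throw(1) @ H2 caught ⇒ 23
H3 returns 23
= 23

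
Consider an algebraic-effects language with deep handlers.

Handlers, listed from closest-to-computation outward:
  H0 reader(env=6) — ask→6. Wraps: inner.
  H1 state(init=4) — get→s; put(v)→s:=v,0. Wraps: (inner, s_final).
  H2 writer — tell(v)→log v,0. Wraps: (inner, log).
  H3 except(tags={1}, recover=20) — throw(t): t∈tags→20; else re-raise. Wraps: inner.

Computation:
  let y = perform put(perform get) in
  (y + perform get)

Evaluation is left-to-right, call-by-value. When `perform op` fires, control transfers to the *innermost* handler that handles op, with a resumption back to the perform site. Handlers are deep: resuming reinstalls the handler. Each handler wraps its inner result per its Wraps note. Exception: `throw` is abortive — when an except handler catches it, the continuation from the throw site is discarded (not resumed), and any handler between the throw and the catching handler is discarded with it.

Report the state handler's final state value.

Working:
get @ H1 ⇒ 4
put(4) @ H1 ⇒ s:=4
get @ H1 ⇒ 4
H0 returns 4
H1 returns (4, 4)
H2 returns ((4, 4), ())
H3 returns ((4, 4), ())
= ((4, 4), ())

Answer: 4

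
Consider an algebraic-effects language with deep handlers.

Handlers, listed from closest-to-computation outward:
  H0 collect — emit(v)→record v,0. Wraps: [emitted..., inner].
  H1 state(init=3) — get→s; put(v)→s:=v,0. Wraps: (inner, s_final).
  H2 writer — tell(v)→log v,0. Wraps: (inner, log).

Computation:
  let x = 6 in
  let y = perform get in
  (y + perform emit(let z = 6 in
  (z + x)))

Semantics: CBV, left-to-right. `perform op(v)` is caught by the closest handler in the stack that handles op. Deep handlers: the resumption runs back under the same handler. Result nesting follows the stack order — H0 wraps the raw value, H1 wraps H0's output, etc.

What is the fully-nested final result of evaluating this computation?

Step-by-step:
get @ H1 ⇒ 3
emit(12) @ H0 ⇒ out+=12
H0 returns [12, 3]
H1 returns ([12, 3], 3)
H2 returns (([12, 3], 3), ())
= (([12, 3], 3), ())

Answer: (([12, 3], 3), ())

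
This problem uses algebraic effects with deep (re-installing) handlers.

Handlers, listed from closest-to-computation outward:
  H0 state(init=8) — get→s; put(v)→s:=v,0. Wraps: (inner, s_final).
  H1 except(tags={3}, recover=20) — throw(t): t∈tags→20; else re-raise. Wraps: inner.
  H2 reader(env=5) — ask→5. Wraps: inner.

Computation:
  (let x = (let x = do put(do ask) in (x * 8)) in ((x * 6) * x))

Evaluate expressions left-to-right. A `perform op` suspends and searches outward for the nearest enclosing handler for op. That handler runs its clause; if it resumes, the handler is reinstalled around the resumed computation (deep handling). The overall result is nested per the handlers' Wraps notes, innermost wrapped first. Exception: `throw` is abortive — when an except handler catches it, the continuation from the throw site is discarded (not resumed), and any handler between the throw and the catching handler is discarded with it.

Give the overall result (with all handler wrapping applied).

Step-by-step:
ask @ H2 ⇒ 5
put(5) @ H0 ⇒ s:=5
H0 returns (0, 5)
H1 returns (0, 5)
H2 returns (0, 5)
= (0, 5)

Answer: (0, 5)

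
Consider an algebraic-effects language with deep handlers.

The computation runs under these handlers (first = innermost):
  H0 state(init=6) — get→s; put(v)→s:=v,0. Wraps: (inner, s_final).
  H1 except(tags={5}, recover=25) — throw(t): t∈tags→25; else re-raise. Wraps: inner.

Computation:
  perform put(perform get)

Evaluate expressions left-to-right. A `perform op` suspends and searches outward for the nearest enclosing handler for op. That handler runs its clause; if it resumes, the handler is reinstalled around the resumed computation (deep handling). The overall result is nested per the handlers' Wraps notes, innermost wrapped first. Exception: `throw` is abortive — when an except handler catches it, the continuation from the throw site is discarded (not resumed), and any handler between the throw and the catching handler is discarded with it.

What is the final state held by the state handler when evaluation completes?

Answer: 6

Working:
get @ H0 ⇒ 6
put(6) @ H0 ⇒ s:=6
H0 returns (0, 6)
H1 returns (0, 6)
= (0, 6)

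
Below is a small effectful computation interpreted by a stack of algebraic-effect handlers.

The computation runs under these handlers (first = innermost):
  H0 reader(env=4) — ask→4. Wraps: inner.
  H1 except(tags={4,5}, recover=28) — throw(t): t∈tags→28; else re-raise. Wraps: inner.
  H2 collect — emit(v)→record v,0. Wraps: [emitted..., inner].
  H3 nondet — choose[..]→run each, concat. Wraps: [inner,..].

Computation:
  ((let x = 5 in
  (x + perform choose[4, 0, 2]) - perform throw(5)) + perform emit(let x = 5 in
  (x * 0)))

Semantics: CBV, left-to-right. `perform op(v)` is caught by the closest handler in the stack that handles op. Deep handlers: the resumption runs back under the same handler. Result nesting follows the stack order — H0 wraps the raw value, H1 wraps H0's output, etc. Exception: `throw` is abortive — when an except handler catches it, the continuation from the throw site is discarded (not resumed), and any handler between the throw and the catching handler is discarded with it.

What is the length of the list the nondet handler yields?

Answer: 3

Step-by-step:
choose[4, 0, 2] @ H3
  branch[0] choose=4:
    throw(5) @ H1 caught ⇒ 28
    H2 returns [28]
    H3 returns [[28]]
  branch[1] choose=0:
    throw(5) @ H1 caught ⇒ 28
    H2 returns [28]
    H3 returns [[28]]
  branch[2] choose=2:
    throw(5) @ H1 caught ⇒ 28
    H2 returns [28]
    H3 returns [[28]]
= [[28], [28], [28]]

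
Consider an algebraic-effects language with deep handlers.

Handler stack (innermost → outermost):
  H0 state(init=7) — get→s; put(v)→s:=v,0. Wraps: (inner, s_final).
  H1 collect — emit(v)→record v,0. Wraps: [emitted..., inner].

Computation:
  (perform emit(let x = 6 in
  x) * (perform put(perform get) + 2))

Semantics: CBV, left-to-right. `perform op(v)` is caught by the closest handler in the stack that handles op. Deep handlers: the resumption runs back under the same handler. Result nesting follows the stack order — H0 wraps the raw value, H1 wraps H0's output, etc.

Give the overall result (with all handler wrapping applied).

Answer: [6, (0, 7)]

Working:
emit(6) @ H1 ⇒ out+=6
get @ H0 ⇒ 7
put(7) @ H0 ⇒ s:=7
H0 returns (0, 7)
H1 returns [6, (0, 7)]
= [6, (0, 7)]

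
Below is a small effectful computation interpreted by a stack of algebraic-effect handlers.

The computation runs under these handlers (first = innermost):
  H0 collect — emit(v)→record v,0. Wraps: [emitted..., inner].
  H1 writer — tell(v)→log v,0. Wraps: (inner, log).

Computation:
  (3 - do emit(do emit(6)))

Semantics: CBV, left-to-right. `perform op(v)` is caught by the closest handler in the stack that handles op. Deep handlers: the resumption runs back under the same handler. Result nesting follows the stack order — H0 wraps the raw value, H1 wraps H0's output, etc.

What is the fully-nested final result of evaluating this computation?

Working:
emit(6) @ H0 ⇒ out+=6
emit(0) @ H0 ⇒ out+=0
H0 returns [6, 0, 3]
H1 returns ([6, 0, 3], ())
= ([6, 0, 3], ())

Answer: ([6, 0, 3], ())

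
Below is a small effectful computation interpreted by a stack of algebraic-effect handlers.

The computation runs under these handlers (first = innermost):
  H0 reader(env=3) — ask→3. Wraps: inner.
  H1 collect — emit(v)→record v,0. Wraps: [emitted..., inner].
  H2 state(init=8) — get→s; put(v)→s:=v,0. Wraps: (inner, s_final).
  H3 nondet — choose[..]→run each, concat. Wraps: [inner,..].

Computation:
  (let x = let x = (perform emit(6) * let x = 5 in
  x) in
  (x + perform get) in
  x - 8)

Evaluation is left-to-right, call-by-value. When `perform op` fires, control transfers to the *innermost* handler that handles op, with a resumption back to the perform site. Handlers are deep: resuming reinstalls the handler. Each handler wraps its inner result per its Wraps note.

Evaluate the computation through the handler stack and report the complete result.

Working:
emit(6) @ H1 ⇒ out+=6
get @ H2 ⇒ 8
H0 returns 0
H1 returns [6, 0]
H2 returns ([6, 0], 8)
H3 returns [([6, 0], 8)]
= [([6, 0], 8)]

Answer: [([6, 0], 8)]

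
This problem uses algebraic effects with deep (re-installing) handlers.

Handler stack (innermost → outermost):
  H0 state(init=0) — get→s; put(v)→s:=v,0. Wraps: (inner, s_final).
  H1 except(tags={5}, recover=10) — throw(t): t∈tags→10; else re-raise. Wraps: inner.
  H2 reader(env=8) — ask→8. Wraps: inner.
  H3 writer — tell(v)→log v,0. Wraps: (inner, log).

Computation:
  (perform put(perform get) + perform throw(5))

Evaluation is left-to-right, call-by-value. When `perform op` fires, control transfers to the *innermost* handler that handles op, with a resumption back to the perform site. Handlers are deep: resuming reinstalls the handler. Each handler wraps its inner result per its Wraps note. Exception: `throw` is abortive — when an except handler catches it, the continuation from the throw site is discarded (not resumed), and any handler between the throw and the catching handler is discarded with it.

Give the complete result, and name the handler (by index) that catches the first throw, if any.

Answer: (10, ()) ; first throw caught by: H1

Step-by-step:
get @ H0 ⇒ 0
put(0) @ H0 ⇒ s:=0
throw(5) @ H1 caught ⇒ 10
H2 returns 10
H3 returns (10, ())
= (10, ())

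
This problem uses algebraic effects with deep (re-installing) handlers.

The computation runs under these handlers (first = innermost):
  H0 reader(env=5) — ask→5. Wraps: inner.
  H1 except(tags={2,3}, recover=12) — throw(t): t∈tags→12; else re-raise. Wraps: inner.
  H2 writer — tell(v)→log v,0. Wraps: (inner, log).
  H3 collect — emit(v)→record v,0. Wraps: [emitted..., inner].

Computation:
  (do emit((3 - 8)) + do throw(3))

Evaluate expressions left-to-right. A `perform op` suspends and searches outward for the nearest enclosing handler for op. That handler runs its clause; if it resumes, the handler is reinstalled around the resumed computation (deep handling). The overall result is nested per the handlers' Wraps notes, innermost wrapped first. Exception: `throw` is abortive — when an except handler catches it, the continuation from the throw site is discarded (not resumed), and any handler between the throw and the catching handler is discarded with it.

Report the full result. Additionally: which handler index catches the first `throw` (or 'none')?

Answer: [-5, (12, ())] ; first throw caught by: H1

Step-by-step:
emit(-5) @ H3 ⇒ out+=-5
throw(3) @ H1 caught ⇒ 12
H2 returns (12, ())
H3 returns [-5, (12, ())]
= [-5, (12, ())]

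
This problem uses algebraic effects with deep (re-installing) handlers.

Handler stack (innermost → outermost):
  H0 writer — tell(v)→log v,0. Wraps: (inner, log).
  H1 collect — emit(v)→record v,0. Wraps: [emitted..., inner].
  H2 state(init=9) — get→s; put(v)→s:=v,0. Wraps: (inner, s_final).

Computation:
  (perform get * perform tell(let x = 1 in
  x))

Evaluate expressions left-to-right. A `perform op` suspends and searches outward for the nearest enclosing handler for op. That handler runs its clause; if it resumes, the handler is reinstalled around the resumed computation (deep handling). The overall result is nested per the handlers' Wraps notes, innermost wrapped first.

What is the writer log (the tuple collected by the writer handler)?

Working:
get @ H2 ⇒ 9
tell(1) @ H0 ⇒ log+=1
H0 returns (0, (1))
H1 returns [(0, (1))]
H2 returns ([(0, (1))], 9)
= ([(0, (1))], 9)

Answer: (1)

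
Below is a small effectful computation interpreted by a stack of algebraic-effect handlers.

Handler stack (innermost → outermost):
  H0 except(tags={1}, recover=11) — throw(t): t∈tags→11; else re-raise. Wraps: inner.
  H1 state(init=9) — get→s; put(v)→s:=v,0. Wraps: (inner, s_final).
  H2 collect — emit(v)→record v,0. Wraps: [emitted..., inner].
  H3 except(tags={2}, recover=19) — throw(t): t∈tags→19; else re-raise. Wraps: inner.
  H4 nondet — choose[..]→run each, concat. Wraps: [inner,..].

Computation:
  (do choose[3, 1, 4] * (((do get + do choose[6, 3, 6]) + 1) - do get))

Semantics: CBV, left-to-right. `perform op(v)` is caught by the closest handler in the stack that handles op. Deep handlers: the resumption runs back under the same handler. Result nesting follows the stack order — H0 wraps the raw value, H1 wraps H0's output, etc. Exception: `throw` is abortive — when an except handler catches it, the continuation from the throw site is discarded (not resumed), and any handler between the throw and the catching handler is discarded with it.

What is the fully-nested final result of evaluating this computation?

Step-by-step:
choose[3, 1, 4] @ H4
  branch[0] choose=3:
    get @ H1 ⇒ 9
    choose[6, 3, 6] @ H4
      branch[0] choose=6:
        get @ H1 ⇒ 9
        H0 returns 21
        H1 returns (21, 9)
        H2 returns [(21, 9)]
        H3 returns [(21, 9)]
        H4 returns [[(21, 9)]]
      branch[1] choose=3:
        get @ H1 ⇒ 9
        H0 returns 12
        H1 returns (12, 9)
        H2 returns [(12, 9)]
        H3 returns [(12, 9)]
        H4 returns [[(12, 9)]]
      branch[2] choose=6:
        get @ H1 ⇒ 9
        H0 returns 21
        H1 returns (21, 9)
        H2 returns [(21, 9)]
        H3 returns [(21, 9)]
        H4 returns [[(21, 9)]]
  branch[1] choose=1:
    get @ H1 ⇒ 9
    choose[6, 3, 6] @ H4
      branch[0] choose=6:
        get @ H1 ⇒ 9
        H0 returns 7
        H1 returns (7, 9)
        H2 returns [(7, 9)]
        H3 returns [(7, 9)]
        H4 returns [[(7, 9)]]
      branch[1] choose=3:
        get @ H1 ⇒ 9
        H0 returns 4
        H1 returns (4, 9)
        H2 returns [(4, 9)]
        H3 returns [(4, 9)]
        H4 returns [[(4, 9)]]
      branch[2] choose=6:
        get @ H1 ⇒ 9
        H0 returns 7
        H1 returns (7, 9)
        H2 returns [(7, 9)]
        H3 returns [(7, 9)]
        H4 returns [[(7, 9)]]
  branch[2] choose=4:
    get @ H1 ⇒ 9
    choose[6, 3, 6] @ H4
      branch[0] choose=6:
        get @ H1 ⇒ 9
        H0 returns 28
        H1 returns (28, 9)
        H2 returns [(28, 9)]
        H3 returns [(28, 9)]
        H4 returns [[(28, 9)]]
      branch[1] choose=3:
        get @ H1 ⇒ 9
        H0 returns 16
        H1 returns (16, 9)
        H2 returns [(16, 9)]
        H3 returns [(16, 9)]
        H4 returns [[(16, 9)]]
      branch[2] choose=6:
        get @ H1 ⇒ 9
        H0 returns 28
        H1 returns (28, 9)
        H2 returns [(28, 9)]
        H3 returns [(28, 9)]
        H4 returns [[(28, 9)]]
= [[(21, 9)], [(12, 9)], [(21, 9)], [(7, 9)], [(4, 9)], [(7, 9)], [(28, 9)], [(16, 9)], [(28, 9)]]

Answer: [[(21, 9)], [(12, 9)], [(21, 9)], [(7, 9)], [(4, 9)], [(7, 9)], [(28, 9)], [(16, 9)], [(28, 9)]]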